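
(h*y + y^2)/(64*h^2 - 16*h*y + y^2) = y*(h + y)/(64*h^2 - 16*h*y + y^2)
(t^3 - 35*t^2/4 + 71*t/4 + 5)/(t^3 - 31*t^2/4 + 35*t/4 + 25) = (4*t + 1)/(4*t + 5)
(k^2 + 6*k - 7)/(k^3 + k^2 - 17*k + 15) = (k + 7)/(k^2 + 2*k - 15)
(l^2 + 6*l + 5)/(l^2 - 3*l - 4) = (l + 5)/(l - 4)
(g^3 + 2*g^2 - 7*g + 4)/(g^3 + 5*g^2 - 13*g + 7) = (g + 4)/(g + 7)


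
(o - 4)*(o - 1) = o^2 - 5*o + 4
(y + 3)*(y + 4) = y^2 + 7*y + 12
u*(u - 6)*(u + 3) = u^3 - 3*u^2 - 18*u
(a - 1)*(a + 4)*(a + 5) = a^3 + 8*a^2 + 11*a - 20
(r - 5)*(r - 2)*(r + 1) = r^3 - 6*r^2 + 3*r + 10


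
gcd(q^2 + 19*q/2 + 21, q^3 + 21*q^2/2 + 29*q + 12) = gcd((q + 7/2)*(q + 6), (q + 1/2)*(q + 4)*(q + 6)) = q + 6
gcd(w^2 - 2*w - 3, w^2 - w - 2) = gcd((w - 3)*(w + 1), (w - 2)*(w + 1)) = w + 1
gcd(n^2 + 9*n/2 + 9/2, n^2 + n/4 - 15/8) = n + 3/2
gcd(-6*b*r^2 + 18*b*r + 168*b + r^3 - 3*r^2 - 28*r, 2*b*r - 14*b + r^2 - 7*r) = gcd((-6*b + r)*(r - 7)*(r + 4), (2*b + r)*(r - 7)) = r - 7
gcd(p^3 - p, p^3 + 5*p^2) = p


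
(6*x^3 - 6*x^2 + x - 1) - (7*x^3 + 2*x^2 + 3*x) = -x^3 - 8*x^2 - 2*x - 1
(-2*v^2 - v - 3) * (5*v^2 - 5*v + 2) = -10*v^4 + 5*v^3 - 14*v^2 + 13*v - 6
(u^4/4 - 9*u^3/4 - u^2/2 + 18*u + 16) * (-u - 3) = -u^5/4 + 3*u^4/2 + 29*u^3/4 - 33*u^2/2 - 70*u - 48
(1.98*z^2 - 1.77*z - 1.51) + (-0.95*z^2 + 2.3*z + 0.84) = 1.03*z^2 + 0.53*z - 0.67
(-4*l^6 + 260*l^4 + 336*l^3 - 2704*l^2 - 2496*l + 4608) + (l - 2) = -4*l^6 + 260*l^4 + 336*l^3 - 2704*l^2 - 2495*l + 4606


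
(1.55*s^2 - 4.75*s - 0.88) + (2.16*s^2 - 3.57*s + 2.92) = 3.71*s^2 - 8.32*s + 2.04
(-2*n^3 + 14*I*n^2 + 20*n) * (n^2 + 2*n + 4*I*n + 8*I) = -2*n^5 - 4*n^4 + 6*I*n^4 - 36*n^3 + 12*I*n^3 - 72*n^2 + 80*I*n^2 + 160*I*n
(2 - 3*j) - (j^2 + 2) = -j^2 - 3*j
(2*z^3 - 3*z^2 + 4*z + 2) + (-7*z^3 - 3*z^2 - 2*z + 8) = -5*z^3 - 6*z^2 + 2*z + 10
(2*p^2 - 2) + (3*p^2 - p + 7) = 5*p^2 - p + 5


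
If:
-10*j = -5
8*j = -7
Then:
No Solution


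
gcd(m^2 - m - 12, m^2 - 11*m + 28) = m - 4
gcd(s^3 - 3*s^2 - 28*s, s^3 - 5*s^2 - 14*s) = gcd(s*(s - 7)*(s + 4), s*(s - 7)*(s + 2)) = s^2 - 7*s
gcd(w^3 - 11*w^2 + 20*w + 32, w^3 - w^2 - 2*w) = w + 1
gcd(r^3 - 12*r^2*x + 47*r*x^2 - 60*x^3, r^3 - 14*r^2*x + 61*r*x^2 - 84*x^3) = r^2 - 7*r*x + 12*x^2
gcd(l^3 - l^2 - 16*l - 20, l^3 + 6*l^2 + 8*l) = l + 2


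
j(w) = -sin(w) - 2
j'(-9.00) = 0.91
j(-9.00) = -1.59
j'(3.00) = 0.99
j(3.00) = -2.14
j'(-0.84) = -0.67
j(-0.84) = -1.26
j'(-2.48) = 0.79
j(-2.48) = -1.39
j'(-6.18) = -0.99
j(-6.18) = -2.10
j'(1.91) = 0.33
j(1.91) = -2.94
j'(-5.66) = -0.81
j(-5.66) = -2.58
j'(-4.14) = 0.54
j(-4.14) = -2.84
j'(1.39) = -0.18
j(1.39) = -2.98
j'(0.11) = -0.99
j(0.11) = -2.11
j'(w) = -cos(w)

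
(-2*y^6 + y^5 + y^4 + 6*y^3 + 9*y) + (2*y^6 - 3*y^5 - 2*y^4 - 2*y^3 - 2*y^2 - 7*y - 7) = -2*y^5 - y^4 + 4*y^3 - 2*y^2 + 2*y - 7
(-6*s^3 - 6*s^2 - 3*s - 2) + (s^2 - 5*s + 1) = -6*s^3 - 5*s^2 - 8*s - 1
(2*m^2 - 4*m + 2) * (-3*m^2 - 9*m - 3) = -6*m^4 - 6*m^3 + 24*m^2 - 6*m - 6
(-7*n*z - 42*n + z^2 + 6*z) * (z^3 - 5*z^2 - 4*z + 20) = -7*n*z^4 - 7*n*z^3 + 238*n*z^2 + 28*n*z - 840*n + z^5 + z^4 - 34*z^3 - 4*z^2 + 120*z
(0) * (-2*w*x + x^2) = 0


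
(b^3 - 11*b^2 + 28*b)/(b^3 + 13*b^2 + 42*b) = (b^2 - 11*b + 28)/(b^2 + 13*b + 42)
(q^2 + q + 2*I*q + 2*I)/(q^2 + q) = (q + 2*I)/q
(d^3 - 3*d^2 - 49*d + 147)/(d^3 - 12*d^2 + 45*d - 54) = (d^2 - 49)/(d^2 - 9*d + 18)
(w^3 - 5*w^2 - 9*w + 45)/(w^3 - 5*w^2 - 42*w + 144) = (w^2 - 2*w - 15)/(w^2 - 2*w - 48)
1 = 1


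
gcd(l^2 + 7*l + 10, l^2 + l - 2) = l + 2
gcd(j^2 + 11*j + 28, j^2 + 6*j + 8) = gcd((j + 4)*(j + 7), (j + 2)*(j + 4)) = j + 4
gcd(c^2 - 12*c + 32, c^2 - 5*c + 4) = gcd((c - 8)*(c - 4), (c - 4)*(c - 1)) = c - 4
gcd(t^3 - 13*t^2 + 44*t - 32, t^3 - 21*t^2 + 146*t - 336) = t - 8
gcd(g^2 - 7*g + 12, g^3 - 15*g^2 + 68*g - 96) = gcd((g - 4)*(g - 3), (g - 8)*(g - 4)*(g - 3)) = g^2 - 7*g + 12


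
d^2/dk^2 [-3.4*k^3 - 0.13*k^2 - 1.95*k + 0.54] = -20.4*k - 0.26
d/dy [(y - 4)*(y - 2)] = 2*y - 6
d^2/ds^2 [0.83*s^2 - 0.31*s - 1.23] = 1.66000000000000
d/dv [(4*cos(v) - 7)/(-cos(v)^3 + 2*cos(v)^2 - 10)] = (-34*cos(v) + 29*cos(2*v)/2 - 2*cos(3*v) + 109/2)*sin(v)/(cos(v)^3 - 2*cos(v)^2 + 10)^2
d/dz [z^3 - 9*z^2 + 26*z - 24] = 3*z^2 - 18*z + 26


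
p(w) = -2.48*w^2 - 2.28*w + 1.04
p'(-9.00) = 42.36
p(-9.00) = -179.32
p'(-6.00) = 27.48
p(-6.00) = -74.56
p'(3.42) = -19.24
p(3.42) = -35.76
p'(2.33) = -13.84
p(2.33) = -17.74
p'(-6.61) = 30.51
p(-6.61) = -92.25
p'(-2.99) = 12.55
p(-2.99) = -14.31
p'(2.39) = -14.13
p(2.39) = -18.58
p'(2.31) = -13.74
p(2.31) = -17.46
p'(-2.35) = 9.38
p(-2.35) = -7.30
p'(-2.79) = 11.56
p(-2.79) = -11.90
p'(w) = -4.96*w - 2.28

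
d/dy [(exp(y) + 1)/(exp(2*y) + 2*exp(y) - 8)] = (-2*(exp(y) + 1)^2 + exp(2*y) + 2*exp(y) - 8)*exp(y)/(exp(2*y) + 2*exp(y) - 8)^2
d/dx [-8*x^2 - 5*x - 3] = -16*x - 5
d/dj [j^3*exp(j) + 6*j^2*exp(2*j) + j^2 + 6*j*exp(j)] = j^3*exp(j) + 12*j^2*exp(2*j) + 3*j^2*exp(j) + 12*j*exp(2*j) + 6*j*exp(j) + 2*j + 6*exp(j)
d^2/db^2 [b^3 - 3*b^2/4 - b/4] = 6*b - 3/2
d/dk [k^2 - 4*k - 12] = 2*k - 4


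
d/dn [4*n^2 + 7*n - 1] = 8*n + 7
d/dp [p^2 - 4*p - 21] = 2*p - 4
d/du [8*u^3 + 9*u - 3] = 24*u^2 + 9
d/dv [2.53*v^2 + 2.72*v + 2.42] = 5.06*v + 2.72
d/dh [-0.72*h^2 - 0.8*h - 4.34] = -1.44*h - 0.8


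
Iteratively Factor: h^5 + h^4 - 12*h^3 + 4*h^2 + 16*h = (h - 2)*(h^4 + 3*h^3 - 6*h^2 - 8*h) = (h - 2)^2*(h^3 + 5*h^2 + 4*h) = (h - 2)^2*(h + 1)*(h^2 + 4*h) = h*(h - 2)^2*(h + 1)*(h + 4)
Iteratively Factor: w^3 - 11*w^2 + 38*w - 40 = (w - 2)*(w^2 - 9*w + 20) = (w - 5)*(w - 2)*(w - 4)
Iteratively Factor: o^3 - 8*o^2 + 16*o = (o)*(o^2 - 8*o + 16) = o*(o - 4)*(o - 4)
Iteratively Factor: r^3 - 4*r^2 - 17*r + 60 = (r + 4)*(r^2 - 8*r + 15) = (r - 3)*(r + 4)*(r - 5)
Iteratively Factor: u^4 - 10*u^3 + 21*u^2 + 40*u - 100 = (u - 2)*(u^3 - 8*u^2 + 5*u + 50) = (u - 2)*(u + 2)*(u^2 - 10*u + 25) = (u - 5)*(u - 2)*(u + 2)*(u - 5)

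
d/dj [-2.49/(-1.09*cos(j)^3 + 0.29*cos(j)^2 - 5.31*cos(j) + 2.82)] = (8.1423*cos(j)^2 - 1.4442*cos(j) + 13.2219)*sin(j)/(1.09*cos(j)^3 - 0.29*cos(j)^2 + 5.31*cos(j) - 2.82)^2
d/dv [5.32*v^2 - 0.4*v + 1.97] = 10.64*v - 0.4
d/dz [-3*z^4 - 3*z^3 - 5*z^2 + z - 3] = -12*z^3 - 9*z^2 - 10*z + 1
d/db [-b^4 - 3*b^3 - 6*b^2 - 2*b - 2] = -4*b^3 - 9*b^2 - 12*b - 2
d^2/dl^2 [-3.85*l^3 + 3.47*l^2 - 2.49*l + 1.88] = 6.94 - 23.1*l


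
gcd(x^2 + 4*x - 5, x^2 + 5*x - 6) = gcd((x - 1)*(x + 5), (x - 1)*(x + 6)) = x - 1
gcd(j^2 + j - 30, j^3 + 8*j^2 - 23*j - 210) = j^2 + j - 30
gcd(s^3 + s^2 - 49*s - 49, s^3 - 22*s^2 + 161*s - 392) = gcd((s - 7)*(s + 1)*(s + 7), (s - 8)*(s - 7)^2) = s - 7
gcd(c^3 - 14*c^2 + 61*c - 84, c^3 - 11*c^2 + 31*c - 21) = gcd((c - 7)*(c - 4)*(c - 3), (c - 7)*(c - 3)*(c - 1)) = c^2 - 10*c + 21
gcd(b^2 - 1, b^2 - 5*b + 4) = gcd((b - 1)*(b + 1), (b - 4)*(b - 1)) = b - 1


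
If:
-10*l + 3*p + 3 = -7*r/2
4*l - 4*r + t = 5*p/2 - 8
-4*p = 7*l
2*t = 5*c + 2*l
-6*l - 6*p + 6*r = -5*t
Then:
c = -376/195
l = 32/39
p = -56/39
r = 106/39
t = -4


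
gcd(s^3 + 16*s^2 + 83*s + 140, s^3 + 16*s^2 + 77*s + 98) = s + 7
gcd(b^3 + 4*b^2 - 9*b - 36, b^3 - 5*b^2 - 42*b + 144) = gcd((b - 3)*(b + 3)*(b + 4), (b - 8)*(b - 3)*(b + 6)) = b - 3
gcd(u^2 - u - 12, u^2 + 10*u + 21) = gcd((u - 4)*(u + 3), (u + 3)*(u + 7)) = u + 3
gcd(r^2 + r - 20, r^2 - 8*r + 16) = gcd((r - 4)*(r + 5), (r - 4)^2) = r - 4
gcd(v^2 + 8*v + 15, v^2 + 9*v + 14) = 1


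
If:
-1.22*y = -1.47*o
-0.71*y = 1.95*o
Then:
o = 0.00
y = 0.00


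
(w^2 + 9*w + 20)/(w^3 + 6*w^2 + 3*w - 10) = (w + 4)/(w^2 + w - 2)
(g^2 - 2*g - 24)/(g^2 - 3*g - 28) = (g - 6)/(g - 7)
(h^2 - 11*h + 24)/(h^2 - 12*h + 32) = (h - 3)/(h - 4)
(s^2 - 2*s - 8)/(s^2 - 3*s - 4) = (s + 2)/(s + 1)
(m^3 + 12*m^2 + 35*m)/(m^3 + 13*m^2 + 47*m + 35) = m/(m + 1)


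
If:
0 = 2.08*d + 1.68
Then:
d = -0.81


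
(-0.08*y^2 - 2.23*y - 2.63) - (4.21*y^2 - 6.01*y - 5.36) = -4.29*y^2 + 3.78*y + 2.73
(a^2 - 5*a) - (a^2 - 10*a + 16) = 5*a - 16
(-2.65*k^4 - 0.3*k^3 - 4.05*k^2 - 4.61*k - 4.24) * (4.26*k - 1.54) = -11.289*k^5 + 2.803*k^4 - 16.791*k^3 - 13.4016*k^2 - 10.963*k + 6.5296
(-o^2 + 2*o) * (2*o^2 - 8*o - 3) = -2*o^4 + 12*o^3 - 13*o^2 - 6*o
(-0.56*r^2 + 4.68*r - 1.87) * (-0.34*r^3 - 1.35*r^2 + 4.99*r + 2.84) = 0.1904*r^5 - 0.8352*r^4 - 8.4766*r^3 + 24.2873*r^2 + 3.9599*r - 5.3108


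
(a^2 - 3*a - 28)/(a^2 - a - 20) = (a - 7)/(a - 5)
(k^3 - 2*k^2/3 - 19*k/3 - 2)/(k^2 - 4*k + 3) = (3*k^2 + 7*k + 2)/(3*(k - 1))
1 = 1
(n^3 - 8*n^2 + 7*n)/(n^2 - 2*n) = (n^2 - 8*n + 7)/(n - 2)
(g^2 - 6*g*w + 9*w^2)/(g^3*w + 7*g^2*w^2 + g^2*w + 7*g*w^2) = (g^2 - 6*g*w + 9*w^2)/(g*w*(g^2 + 7*g*w + g + 7*w))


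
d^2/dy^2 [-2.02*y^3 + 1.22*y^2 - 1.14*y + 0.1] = 2.44 - 12.12*y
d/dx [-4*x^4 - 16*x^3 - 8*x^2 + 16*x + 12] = -16*x^3 - 48*x^2 - 16*x + 16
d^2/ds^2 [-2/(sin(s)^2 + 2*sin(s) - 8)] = 4*(2*sin(s)^4 + 3*sin(s)^3 + 15*sin(s)^2 + 2*sin(s) - 12)/(sin(s)^2 + 2*sin(s) - 8)^3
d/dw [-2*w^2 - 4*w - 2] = -4*w - 4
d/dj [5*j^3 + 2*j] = 15*j^2 + 2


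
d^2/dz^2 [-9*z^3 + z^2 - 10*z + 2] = 2 - 54*z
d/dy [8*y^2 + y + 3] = 16*y + 1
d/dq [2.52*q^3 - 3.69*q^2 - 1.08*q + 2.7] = 7.56*q^2 - 7.38*q - 1.08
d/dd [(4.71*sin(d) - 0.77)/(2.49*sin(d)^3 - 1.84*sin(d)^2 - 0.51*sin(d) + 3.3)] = (-23.4558*sin(d)^3 + 14.4183*sin(d)^2 - 2.8336*sin(d) + 15.1503)*cos(d)/(6.2001*sin(d)^6 - 9.1632*sin(d)^5 + 0.8458*sin(d)^4 + 18.3108*sin(d)^3 - 11.8839*sin(d)^2 - 3.366*sin(d) + 10.89)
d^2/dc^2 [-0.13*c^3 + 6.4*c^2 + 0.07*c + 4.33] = 12.8 - 0.78*c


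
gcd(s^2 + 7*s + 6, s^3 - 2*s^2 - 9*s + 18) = 1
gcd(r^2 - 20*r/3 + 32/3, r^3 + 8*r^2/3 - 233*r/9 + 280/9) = r - 8/3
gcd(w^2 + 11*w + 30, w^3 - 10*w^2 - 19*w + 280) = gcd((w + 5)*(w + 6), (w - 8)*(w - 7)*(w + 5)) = w + 5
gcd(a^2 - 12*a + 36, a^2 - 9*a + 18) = a - 6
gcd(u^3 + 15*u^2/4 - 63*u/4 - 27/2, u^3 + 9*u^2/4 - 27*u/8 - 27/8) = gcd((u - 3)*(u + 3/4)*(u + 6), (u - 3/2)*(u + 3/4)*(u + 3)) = u + 3/4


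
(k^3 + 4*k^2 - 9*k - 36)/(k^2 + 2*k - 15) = (k^2 + 7*k + 12)/(k + 5)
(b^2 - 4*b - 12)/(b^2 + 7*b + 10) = (b - 6)/(b + 5)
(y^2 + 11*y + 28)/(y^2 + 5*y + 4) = (y + 7)/(y + 1)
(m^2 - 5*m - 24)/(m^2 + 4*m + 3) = (m - 8)/(m + 1)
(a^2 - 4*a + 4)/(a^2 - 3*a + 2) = (a - 2)/(a - 1)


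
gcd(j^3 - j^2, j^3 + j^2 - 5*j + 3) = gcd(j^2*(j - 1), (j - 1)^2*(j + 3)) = j - 1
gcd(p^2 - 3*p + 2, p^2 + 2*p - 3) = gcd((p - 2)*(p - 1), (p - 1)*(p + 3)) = p - 1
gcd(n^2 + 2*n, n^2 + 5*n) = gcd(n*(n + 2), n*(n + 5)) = n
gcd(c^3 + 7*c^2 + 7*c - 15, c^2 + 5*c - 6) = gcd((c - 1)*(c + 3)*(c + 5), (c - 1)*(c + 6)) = c - 1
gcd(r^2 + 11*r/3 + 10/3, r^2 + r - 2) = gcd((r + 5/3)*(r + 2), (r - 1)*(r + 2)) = r + 2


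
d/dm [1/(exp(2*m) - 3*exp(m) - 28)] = (3 - 2*exp(m))*exp(m)/(-exp(2*m) + 3*exp(m) + 28)^2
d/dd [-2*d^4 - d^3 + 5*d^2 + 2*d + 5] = -8*d^3 - 3*d^2 + 10*d + 2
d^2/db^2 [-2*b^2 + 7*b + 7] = -4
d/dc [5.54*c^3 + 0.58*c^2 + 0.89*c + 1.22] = 16.62*c^2 + 1.16*c + 0.89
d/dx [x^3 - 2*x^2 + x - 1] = 3*x^2 - 4*x + 1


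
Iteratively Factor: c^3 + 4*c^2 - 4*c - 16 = (c + 2)*(c^2 + 2*c - 8) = (c - 2)*(c + 2)*(c + 4)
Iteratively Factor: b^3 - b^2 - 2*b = (b - 2)*(b^2 + b) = (b - 2)*(b + 1)*(b)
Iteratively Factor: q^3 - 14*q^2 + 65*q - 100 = (q - 4)*(q^2 - 10*q + 25) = (q - 5)*(q - 4)*(q - 5)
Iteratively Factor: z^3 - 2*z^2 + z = (z - 1)*(z^2 - z) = z*(z - 1)*(z - 1)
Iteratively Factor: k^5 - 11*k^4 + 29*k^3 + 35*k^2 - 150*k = (k + 2)*(k^4 - 13*k^3 + 55*k^2 - 75*k) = (k - 5)*(k + 2)*(k^3 - 8*k^2 + 15*k) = k*(k - 5)*(k + 2)*(k^2 - 8*k + 15) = k*(k - 5)*(k - 3)*(k + 2)*(k - 5)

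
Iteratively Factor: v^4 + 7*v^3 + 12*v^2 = (v + 4)*(v^3 + 3*v^2) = v*(v + 4)*(v^2 + 3*v) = v^2*(v + 4)*(v + 3)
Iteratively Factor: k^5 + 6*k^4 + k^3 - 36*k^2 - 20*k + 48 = (k - 1)*(k^4 + 7*k^3 + 8*k^2 - 28*k - 48) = (k - 1)*(k + 4)*(k^3 + 3*k^2 - 4*k - 12) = (k - 1)*(k + 2)*(k + 4)*(k^2 + k - 6) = (k - 2)*(k - 1)*(k + 2)*(k + 4)*(k + 3)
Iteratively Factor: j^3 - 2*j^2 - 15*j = (j)*(j^2 - 2*j - 15) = j*(j - 5)*(j + 3)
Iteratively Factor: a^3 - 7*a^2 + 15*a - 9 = (a - 1)*(a^2 - 6*a + 9) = (a - 3)*(a - 1)*(a - 3)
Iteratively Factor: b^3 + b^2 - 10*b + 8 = (b + 4)*(b^2 - 3*b + 2) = (b - 2)*(b + 4)*(b - 1)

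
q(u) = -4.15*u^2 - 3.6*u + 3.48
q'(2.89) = -27.59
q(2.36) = -28.13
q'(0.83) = -10.49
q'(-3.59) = 26.20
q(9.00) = -365.07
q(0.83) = -2.37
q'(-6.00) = 46.20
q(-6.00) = -124.32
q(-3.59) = -37.08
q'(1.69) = -17.63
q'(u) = -8.3*u - 3.6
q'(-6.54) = 50.68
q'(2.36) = -23.19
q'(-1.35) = 7.60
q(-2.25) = -9.43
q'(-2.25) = 15.08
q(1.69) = -14.46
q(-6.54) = -150.48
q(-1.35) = 0.78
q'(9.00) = -78.30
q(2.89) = -41.59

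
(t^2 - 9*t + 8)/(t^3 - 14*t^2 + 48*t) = (t - 1)/(t*(t - 6))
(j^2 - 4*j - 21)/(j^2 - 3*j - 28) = (j + 3)/(j + 4)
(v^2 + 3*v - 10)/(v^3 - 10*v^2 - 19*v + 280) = (v - 2)/(v^2 - 15*v + 56)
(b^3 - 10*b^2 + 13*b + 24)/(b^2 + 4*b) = (b^3 - 10*b^2 + 13*b + 24)/(b*(b + 4))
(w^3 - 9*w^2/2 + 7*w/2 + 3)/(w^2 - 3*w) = w - 3/2 - 1/w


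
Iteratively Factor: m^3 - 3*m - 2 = (m + 1)*(m^2 - m - 2) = (m + 1)^2*(m - 2)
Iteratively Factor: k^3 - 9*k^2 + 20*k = (k - 4)*(k^2 - 5*k) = k*(k - 4)*(k - 5)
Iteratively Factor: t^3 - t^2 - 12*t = (t)*(t^2 - t - 12) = t*(t + 3)*(t - 4)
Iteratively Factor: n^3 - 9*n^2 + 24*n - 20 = (n - 2)*(n^2 - 7*n + 10) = (n - 5)*(n - 2)*(n - 2)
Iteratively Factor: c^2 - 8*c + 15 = (c - 3)*(c - 5)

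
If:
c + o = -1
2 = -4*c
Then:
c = -1/2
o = -1/2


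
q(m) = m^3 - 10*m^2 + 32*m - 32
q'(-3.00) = 119.00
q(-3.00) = -245.00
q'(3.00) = -1.00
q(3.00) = 1.00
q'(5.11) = 8.14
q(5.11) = 3.83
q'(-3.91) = 156.06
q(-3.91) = -369.78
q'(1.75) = 6.19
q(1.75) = -1.27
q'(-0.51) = 42.98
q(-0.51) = -51.05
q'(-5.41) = 228.00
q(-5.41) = -656.14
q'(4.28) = 1.36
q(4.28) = 0.18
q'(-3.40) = 134.68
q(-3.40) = -295.70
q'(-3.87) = 154.33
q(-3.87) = -363.57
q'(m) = 3*m^2 - 20*m + 32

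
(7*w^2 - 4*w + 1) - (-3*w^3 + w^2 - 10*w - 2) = 3*w^3 + 6*w^2 + 6*w + 3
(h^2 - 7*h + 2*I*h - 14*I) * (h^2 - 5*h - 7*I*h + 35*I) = h^4 - 12*h^3 - 5*I*h^3 + 49*h^2 + 60*I*h^2 - 168*h - 175*I*h + 490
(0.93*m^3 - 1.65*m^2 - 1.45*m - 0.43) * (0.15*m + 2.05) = 0.1395*m^4 + 1.659*m^3 - 3.6*m^2 - 3.037*m - 0.8815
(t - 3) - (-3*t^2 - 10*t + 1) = 3*t^2 + 11*t - 4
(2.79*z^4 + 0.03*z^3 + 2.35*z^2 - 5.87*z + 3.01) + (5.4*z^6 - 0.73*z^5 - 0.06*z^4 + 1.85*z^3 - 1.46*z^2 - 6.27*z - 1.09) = 5.4*z^6 - 0.73*z^5 + 2.73*z^4 + 1.88*z^3 + 0.89*z^2 - 12.14*z + 1.92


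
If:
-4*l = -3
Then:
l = 3/4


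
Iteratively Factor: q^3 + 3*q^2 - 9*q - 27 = (q + 3)*(q^2 - 9) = (q - 3)*(q + 3)*(q + 3)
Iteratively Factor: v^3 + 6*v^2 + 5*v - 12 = (v + 3)*(v^2 + 3*v - 4) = (v + 3)*(v + 4)*(v - 1)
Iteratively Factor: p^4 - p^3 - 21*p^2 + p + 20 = (p + 4)*(p^3 - 5*p^2 - p + 5) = (p - 5)*(p + 4)*(p^2 - 1) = (p - 5)*(p + 1)*(p + 4)*(p - 1)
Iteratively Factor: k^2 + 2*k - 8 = (k - 2)*(k + 4)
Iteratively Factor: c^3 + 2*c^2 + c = (c + 1)*(c^2 + c) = c*(c + 1)*(c + 1)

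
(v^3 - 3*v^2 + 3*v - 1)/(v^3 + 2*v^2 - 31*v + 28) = (v^2 - 2*v + 1)/(v^2 + 3*v - 28)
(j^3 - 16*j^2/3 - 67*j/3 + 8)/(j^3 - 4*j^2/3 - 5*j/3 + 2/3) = (j^2 - 5*j - 24)/(j^2 - j - 2)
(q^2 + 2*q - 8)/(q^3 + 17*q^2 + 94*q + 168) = (q - 2)/(q^2 + 13*q + 42)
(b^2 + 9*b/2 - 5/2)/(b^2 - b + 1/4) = 2*(b + 5)/(2*b - 1)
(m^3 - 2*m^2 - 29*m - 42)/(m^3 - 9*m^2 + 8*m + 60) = (m^2 - 4*m - 21)/(m^2 - 11*m + 30)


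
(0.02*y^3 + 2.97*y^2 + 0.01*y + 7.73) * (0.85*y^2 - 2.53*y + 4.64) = 0.017*y^5 + 2.4739*y^4 - 7.4128*y^3 + 20.326*y^2 - 19.5105*y + 35.8672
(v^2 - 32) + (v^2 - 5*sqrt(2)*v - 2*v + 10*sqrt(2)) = 2*v^2 - 5*sqrt(2)*v - 2*v - 32 + 10*sqrt(2)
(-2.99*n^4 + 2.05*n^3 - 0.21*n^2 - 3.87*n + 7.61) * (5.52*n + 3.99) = -16.5048*n^5 - 0.614100000000002*n^4 + 7.0203*n^3 - 22.2003*n^2 + 26.5659*n + 30.3639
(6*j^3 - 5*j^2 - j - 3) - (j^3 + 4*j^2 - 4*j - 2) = 5*j^3 - 9*j^2 + 3*j - 1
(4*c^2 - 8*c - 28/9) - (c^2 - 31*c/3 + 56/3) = 3*c^2 + 7*c/3 - 196/9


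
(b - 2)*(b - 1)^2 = b^3 - 4*b^2 + 5*b - 2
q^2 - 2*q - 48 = (q - 8)*(q + 6)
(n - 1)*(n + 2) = n^2 + n - 2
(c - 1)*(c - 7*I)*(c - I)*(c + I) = c^4 - c^3 - 7*I*c^3 + c^2 + 7*I*c^2 - c - 7*I*c + 7*I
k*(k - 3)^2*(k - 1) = k^4 - 7*k^3 + 15*k^2 - 9*k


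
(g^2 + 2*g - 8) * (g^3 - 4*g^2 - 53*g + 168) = g^5 - 2*g^4 - 69*g^3 + 94*g^2 + 760*g - 1344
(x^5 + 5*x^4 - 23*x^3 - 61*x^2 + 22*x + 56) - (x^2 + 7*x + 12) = x^5 + 5*x^4 - 23*x^3 - 62*x^2 + 15*x + 44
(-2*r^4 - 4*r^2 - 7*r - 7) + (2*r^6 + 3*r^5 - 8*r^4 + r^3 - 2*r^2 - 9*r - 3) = 2*r^6 + 3*r^5 - 10*r^4 + r^3 - 6*r^2 - 16*r - 10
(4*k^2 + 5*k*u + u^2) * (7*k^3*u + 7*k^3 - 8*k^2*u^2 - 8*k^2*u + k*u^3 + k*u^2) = 28*k^5*u + 28*k^5 + 3*k^4*u^2 + 3*k^4*u - 29*k^3*u^3 - 29*k^3*u^2 - 3*k^2*u^4 - 3*k^2*u^3 + k*u^5 + k*u^4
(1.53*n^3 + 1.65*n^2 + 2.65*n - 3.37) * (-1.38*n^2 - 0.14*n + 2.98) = -2.1114*n^5 - 2.4912*n^4 + 0.671400000000001*n^3 + 9.1966*n^2 + 8.3688*n - 10.0426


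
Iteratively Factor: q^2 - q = (q)*(q - 1)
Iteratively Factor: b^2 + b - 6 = (b + 3)*(b - 2)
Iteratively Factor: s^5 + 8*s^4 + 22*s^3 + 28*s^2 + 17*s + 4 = (s + 4)*(s^4 + 4*s^3 + 6*s^2 + 4*s + 1) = (s + 1)*(s + 4)*(s^3 + 3*s^2 + 3*s + 1) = (s + 1)^2*(s + 4)*(s^2 + 2*s + 1) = (s + 1)^3*(s + 4)*(s + 1)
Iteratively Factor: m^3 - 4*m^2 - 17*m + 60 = (m - 3)*(m^2 - m - 20) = (m - 5)*(m - 3)*(m + 4)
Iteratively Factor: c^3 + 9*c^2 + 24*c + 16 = (c + 1)*(c^2 + 8*c + 16) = (c + 1)*(c + 4)*(c + 4)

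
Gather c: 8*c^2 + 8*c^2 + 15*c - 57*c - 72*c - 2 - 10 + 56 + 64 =16*c^2 - 114*c + 108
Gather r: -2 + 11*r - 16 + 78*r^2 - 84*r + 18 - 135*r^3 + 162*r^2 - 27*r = -135*r^3 + 240*r^2 - 100*r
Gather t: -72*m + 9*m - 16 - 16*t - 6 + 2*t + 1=-63*m - 14*t - 21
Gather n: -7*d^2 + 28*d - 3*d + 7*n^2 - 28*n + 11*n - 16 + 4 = -7*d^2 + 25*d + 7*n^2 - 17*n - 12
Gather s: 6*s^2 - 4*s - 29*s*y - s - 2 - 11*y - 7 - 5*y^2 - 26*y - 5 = 6*s^2 + s*(-29*y - 5) - 5*y^2 - 37*y - 14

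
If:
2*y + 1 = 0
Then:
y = -1/2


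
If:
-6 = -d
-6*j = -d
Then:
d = 6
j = 1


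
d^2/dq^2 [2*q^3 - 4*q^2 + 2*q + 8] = 12*q - 8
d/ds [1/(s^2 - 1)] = -2*s/(s^2 - 1)^2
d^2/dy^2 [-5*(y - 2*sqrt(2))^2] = -10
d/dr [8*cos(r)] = -8*sin(r)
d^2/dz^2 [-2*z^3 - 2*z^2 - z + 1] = -12*z - 4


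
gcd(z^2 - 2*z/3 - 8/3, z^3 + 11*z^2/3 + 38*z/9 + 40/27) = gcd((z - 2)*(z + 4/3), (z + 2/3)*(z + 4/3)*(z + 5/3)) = z + 4/3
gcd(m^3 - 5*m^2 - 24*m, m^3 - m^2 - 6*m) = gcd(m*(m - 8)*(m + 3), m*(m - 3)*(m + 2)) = m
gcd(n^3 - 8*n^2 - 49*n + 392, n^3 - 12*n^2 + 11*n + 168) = n^2 - 15*n + 56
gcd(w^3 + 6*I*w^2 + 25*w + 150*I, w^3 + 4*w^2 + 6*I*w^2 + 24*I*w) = w + 6*I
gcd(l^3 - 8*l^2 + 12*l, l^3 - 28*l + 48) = l - 2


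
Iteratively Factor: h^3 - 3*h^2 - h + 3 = (h - 3)*(h^2 - 1) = (h - 3)*(h + 1)*(h - 1)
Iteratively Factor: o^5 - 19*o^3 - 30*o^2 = (o - 5)*(o^4 + 5*o^3 + 6*o^2) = (o - 5)*(o + 2)*(o^3 + 3*o^2) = (o - 5)*(o + 2)*(o + 3)*(o^2) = o*(o - 5)*(o + 2)*(o + 3)*(o)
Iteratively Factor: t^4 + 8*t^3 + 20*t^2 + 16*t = (t + 4)*(t^3 + 4*t^2 + 4*t) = (t + 2)*(t + 4)*(t^2 + 2*t) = t*(t + 2)*(t + 4)*(t + 2)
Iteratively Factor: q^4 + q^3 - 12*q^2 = (q)*(q^3 + q^2 - 12*q) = q^2*(q^2 + q - 12) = q^2*(q - 3)*(q + 4)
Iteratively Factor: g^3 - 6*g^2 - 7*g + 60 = (g - 4)*(g^2 - 2*g - 15) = (g - 4)*(g + 3)*(g - 5)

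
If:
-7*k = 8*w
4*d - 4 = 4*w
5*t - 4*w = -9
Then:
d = w + 1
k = -8*w/7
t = 4*w/5 - 9/5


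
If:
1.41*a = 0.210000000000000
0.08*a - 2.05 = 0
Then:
No Solution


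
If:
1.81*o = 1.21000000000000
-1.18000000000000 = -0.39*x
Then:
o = 0.67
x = 3.03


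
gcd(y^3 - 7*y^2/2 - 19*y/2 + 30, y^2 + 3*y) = y + 3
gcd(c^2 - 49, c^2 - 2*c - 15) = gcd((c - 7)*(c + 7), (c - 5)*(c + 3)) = 1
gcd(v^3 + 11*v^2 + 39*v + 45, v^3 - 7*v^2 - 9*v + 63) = v + 3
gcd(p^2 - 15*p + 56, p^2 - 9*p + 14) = p - 7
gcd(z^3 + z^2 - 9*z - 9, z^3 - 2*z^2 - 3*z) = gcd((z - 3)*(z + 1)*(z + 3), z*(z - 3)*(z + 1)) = z^2 - 2*z - 3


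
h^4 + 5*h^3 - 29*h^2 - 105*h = h*(h - 5)*(h + 3)*(h + 7)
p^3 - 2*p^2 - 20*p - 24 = (p - 6)*(p + 2)^2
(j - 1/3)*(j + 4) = j^2 + 11*j/3 - 4/3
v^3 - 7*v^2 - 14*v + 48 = (v - 8)*(v - 2)*(v + 3)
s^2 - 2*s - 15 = (s - 5)*(s + 3)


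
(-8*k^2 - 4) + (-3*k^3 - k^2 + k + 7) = -3*k^3 - 9*k^2 + k + 3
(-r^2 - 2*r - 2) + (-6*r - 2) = -r^2 - 8*r - 4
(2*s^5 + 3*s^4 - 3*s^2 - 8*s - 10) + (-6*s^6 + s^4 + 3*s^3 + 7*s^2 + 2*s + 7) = -6*s^6 + 2*s^5 + 4*s^4 + 3*s^3 + 4*s^2 - 6*s - 3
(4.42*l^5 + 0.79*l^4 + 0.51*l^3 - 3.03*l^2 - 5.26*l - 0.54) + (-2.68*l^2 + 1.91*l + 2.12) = 4.42*l^5 + 0.79*l^4 + 0.51*l^3 - 5.71*l^2 - 3.35*l + 1.58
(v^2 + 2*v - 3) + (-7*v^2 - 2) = -6*v^2 + 2*v - 5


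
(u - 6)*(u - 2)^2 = u^3 - 10*u^2 + 28*u - 24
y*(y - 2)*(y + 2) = y^3 - 4*y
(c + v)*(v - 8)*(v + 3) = c*v^2 - 5*c*v - 24*c + v^3 - 5*v^2 - 24*v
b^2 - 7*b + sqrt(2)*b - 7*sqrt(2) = (b - 7)*(b + sqrt(2))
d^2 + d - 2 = (d - 1)*(d + 2)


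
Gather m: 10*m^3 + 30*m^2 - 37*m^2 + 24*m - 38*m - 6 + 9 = 10*m^3 - 7*m^2 - 14*m + 3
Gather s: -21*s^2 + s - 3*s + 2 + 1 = -21*s^2 - 2*s + 3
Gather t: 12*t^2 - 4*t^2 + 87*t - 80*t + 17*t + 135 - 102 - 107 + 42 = 8*t^2 + 24*t - 32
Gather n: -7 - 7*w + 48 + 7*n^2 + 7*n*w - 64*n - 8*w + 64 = 7*n^2 + n*(7*w - 64) - 15*w + 105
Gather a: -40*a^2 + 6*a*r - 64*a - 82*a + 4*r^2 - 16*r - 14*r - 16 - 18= -40*a^2 + a*(6*r - 146) + 4*r^2 - 30*r - 34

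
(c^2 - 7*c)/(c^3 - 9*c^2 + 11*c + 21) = c/(c^2 - 2*c - 3)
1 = 1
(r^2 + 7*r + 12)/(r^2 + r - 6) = (r + 4)/(r - 2)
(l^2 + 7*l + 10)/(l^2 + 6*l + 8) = (l + 5)/(l + 4)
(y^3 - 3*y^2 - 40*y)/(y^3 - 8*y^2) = (y + 5)/y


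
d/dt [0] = 0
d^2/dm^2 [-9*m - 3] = 0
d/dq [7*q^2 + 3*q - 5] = 14*q + 3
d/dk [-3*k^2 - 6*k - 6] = -6*k - 6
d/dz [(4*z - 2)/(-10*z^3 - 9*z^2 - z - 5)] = 2*(40*z^3 - 12*z^2 - 18*z - 11)/(100*z^6 + 180*z^5 + 101*z^4 + 118*z^3 + 91*z^2 + 10*z + 25)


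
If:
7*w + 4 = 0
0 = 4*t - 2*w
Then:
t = -2/7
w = -4/7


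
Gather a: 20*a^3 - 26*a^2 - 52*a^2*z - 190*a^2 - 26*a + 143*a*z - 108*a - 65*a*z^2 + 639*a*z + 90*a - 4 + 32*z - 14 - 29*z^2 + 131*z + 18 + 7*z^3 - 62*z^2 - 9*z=20*a^3 + a^2*(-52*z - 216) + a*(-65*z^2 + 782*z - 44) + 7*z^3 - 91*z^2 + 154*z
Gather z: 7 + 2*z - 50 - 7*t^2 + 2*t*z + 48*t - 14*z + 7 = -7*t^2 + 48*t + z*(2*t - 12) - 36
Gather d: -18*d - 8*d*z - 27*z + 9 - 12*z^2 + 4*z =d*(-8*z - 18) - 12*z^2 - 23*z + 9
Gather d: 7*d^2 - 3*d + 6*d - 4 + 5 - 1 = 7*d^2 + 3*d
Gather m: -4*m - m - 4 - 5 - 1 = -5*m - 10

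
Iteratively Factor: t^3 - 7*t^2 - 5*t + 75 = (t - 5)*(t^2 - 2*t - 15) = (t - 5)*(t + 3)*(t - 5)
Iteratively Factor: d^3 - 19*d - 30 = (d + 2)*(d^2 - 2*d - 15) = (d + 2)*(d + 3)*(d - 5)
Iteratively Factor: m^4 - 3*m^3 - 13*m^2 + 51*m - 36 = (m + 4)*(m^3 - 7*m^2 + 15*m - 9) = (m - 3)*(m + 4)*(m^2 - 4*m + 3) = (m - 3)^2*(m + 4)*(m - 1)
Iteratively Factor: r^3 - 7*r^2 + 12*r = (r)*(r^2 - 7*r + 12) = r*(r - 4)*(r - 3)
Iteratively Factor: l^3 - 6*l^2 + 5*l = (l)*(l^2 - 6*l + 5) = l*(l - 1)*(l - 5)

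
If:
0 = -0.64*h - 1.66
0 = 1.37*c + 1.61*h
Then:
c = 3.05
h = -2.59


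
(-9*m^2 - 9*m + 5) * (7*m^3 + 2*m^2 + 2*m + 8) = -63*m^5 - 81*m^4 - m^3 - 80*m^2 - 62*m + 40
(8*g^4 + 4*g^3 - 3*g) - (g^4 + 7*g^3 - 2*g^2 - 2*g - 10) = 7*g^4 - 3*g^3 + 2*g^2 - g + 10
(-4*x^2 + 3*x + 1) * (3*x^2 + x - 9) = -12*x^4 + 5*x^3 + 42*x^2 - 26*x - 9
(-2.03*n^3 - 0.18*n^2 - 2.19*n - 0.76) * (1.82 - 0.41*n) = 0.8323*n^4 - 3.6208*n^3 + 0.5703*n^2 - 3.6742*n - 1.3832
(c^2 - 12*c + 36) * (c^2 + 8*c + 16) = c^4 - 4*c^3 - 44*c^2 + 96*c + 576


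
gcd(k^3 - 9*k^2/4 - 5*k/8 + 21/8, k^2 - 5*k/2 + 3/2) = k - 3/2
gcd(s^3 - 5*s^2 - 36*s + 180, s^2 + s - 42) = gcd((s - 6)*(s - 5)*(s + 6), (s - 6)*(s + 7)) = s - 6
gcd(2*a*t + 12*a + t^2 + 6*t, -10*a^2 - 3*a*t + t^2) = 2*a + t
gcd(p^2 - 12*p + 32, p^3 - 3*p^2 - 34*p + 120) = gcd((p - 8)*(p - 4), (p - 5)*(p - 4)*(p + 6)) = p - 4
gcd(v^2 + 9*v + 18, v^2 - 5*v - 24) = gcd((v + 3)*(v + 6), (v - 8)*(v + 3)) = v + 3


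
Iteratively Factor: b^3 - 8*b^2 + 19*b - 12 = (b - 4)*(b^2 - 4*b + 3) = (b - 4)*(b - 3)*(b - 1)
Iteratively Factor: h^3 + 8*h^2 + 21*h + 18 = (h + 2)*(h^2 + 6*h + 9) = (h + 2)*(h + 3)*(h + 3)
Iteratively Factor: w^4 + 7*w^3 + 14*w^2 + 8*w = (w + 1)*(w^3 + 6*w^2 + 8*w) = (w + 1)*(w + 2)*(w^2 + 4*w) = w*(w + 1)*(w + 2)*(w + 4)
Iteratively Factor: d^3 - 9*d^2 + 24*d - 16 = (d - 1)*(d^2 - 8*d + 16) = (d - 4)*(d - 1)*(d - 4)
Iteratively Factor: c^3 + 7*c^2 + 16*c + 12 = (c + 3)*(c^2 + 4*c + 4) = (c + 2)*(c + 3)*(c + 2)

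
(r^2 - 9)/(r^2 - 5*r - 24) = (r - 3)/(r - 8)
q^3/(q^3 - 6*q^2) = q/(q - 6)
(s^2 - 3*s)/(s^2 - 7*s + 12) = s/(s - 4)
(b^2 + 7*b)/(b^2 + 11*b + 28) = b/(b + 4)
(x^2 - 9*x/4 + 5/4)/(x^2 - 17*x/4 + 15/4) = (x - 1)/(x - 3)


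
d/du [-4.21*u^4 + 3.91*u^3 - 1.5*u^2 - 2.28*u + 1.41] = -16.84*u^3 + 11.73*u^2 - 3.0*u - 2.28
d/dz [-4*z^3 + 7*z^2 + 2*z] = -12*z^2 + 14*z + 2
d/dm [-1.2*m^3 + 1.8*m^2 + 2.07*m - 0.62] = -3.6*m^2 + 3.6*m + 2.07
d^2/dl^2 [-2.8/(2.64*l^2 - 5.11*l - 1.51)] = (-39.02976*l^2 + 75.54624*l + 2.8*(5.28*l - 5.11)*(10.56*l - 10.22) + 22.32384)/(-2.64*l^2 + 5.11*l + 1.51)^3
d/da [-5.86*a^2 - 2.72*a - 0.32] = -11.72*a - 2.72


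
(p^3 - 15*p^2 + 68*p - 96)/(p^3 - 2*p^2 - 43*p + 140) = (p^2 - 11*p + 24)/(p^2 + 2*p - 35)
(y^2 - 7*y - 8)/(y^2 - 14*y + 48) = (y + 1)/(y - 6)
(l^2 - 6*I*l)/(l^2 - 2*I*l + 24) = l/(l + 4*I)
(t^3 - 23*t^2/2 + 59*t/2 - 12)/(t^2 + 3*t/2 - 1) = (t^2 - 11*t + 24)/(t + 2)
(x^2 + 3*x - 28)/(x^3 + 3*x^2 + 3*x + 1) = (x^2 + 3*x - 28)/(x^3 + 3*x^2 + 3*x + 1)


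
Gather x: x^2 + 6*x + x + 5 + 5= x^2 + 7*x + 10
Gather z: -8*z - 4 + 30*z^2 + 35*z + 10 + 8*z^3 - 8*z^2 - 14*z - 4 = 8*z^3 + 22*z^2 + 13*z + 2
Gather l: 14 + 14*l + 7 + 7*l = 21*l + 21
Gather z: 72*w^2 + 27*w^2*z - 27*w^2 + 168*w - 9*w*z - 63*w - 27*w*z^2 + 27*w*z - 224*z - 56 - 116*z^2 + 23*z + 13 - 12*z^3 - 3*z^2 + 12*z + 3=45*w^2 + 105*w - 12*z^3 + z^2*(-27*w - 119) + z*(27*w^2 + 18*w - 189) - 40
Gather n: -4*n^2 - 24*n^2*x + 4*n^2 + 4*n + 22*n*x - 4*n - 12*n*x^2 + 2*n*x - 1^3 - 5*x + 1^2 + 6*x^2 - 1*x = -24*n^2*x + n*(-12*x^2 + 24*x) + 6*x^2 - 6*x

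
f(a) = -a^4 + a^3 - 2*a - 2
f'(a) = -4*a^3 + 3*a^2 - 2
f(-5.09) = -794.92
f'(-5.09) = 603.21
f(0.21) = -2.41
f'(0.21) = -1.90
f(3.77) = -157.96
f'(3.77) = -173.69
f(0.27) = -2.53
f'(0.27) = -1.86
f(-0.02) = -1.96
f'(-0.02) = -2.00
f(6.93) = -1989.44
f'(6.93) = -1189.18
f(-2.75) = -74.49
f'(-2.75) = 103.88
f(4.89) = -466.64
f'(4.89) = -397.98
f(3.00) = -62.00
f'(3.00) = -83.00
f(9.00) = -5852.00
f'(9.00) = -2675.00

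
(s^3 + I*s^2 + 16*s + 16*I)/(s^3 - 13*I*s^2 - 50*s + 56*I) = (s^2 + 5*I*s - 4)/(s^2 - 9*I*s - 14)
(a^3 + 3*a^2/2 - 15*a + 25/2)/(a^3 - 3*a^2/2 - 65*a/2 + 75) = (a^2 + 4*a - 5)/(a^2 + a - 30)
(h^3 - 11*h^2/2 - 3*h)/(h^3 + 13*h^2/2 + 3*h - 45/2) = h*(2*h^2 - 11*h - 6)/(2*h^3 + 13*h^2 + 6*h - 45)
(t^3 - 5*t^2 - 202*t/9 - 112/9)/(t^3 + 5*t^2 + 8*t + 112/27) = 3*(3*t^2 - 22*t - 16)/(9*t^2 + 24*t + 16)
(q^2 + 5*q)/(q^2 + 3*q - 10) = q/(q - 2)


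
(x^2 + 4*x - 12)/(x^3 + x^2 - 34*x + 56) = (x + 6)/(x^2 + 3*x - 28)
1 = 1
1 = 1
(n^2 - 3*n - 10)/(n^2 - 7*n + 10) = (n + 2)/(n - 2)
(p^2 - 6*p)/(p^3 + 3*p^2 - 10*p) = (p - 6)/(p^2 + 3*p - 10)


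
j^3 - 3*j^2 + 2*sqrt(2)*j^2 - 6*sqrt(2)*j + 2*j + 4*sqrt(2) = (j - 2)*(j - 1)*(j + 2*sqrt(2))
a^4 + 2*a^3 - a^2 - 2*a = a*(a - 1)*(a + 1)*(a + 2)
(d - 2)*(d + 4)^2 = d^3 + 6*d^2 - 32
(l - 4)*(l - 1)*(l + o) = l^3 + l^2*o - 5*l^2 - 5*l*o + 4*l + 4*o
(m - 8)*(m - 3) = m^2 - 11*m + 24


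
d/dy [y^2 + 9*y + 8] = 2*y + 9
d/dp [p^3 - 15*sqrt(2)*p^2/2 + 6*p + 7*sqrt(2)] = 3*p^2 - 15*sqrt(2)*p + 6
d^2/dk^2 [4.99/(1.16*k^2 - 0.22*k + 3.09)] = (-13.429088*k^2 + 2.546896*k + 4.99*(2.32*k - 0.22)*(4.64*k - 0.44) - 35.772312)/(1.16*k^2 - 0.22*k + 3.09)^3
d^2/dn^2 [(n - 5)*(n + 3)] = 2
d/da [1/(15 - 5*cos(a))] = -sin(a)/(5*(cos(a) - 3)^2)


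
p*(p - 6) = p^2 - 6*p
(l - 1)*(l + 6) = l^2 + 5*l - 6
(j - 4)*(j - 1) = j^2 - 5*j + 4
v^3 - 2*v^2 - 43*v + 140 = (v - 5)*(v - 4)*(v + 7)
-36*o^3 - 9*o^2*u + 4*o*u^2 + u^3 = (-3*o + u)*(3*o + u)*(4*o + u)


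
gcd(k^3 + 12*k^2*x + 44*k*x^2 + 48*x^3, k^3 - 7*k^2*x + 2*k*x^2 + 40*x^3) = k + 2*x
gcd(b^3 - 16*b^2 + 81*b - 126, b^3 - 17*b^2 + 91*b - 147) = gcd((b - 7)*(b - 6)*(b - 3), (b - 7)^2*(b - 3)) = b^2 - 10*b + 21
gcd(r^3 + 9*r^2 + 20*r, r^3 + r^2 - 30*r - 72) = r + 4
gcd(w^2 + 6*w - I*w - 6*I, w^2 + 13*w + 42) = w + 6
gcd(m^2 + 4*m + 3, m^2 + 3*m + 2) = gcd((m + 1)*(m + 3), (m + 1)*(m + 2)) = m + 1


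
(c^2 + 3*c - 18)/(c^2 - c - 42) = (c - 3)/(c - 7)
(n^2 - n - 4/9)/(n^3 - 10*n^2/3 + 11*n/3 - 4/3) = (n + 1/3)/(n^2 - 2*n + 1)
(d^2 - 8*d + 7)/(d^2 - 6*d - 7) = (d - 1)/(d + 1)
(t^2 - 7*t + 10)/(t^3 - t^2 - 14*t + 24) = (t - 5)/(t^2 + t - 12)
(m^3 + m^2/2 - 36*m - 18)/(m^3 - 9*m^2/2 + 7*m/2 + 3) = (m^2 - 36)/(m^2 - 5*m + 6)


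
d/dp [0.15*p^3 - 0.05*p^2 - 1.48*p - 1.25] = 0.45*p^2 - 0.1*p - 1.48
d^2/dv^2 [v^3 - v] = 6*v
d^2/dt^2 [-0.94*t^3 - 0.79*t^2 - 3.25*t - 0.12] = -5.64*t - 1.58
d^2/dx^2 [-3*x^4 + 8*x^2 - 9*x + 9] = 16 - 36*x^2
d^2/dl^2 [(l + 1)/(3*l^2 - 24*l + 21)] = 2*((7 - 3*l)*(l^2 - 8*l + 7) + 4*(l - 4)^2*(l + 1))/(3*(l^2 - 8*l + 7)^3)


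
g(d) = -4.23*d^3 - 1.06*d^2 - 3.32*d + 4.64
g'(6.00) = -472.88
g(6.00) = -967.12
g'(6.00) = -472.88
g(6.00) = -967.12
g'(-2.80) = -96.87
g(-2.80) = 98.48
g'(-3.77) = -175.69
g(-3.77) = 228.75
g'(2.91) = -116.95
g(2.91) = -118.23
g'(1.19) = -23.81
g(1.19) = -7.94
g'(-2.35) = -68.42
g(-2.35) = 61.48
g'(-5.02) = -312.47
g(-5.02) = 529.71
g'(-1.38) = -24.56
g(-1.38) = 18.32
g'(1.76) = -46.36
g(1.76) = -27.55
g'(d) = -12.69*d^2 - 2.12*d - 3.32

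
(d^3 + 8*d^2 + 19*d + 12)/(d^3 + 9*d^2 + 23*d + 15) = (d + 4)/(d + 5)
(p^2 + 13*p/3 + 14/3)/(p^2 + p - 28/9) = 3*(p + 2)/(3*p - 4)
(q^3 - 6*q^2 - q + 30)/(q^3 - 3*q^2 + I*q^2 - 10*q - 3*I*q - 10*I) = (q - 3)/(q + I)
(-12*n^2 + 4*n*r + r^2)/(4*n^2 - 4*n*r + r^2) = (6*n + r)/(-2*n + r)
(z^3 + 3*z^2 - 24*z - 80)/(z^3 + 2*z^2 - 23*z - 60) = (z + 4)/(z + 3)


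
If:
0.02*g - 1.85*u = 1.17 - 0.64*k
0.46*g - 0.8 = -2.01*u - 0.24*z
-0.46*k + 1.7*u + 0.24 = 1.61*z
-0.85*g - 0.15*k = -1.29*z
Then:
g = -1.01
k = 3.76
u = 0.66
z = -0.23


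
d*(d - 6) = d^2 - 6*d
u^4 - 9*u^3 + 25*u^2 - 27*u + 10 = (u - 5)*(u - 2)*(u - 1)^2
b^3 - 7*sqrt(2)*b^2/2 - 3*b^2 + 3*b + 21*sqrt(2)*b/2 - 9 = (b - 3)*(b - 3*sqrt(2))*(b - sqrt(2)/2)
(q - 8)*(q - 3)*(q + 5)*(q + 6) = q^4 - 67*q^2 - 66*q + 720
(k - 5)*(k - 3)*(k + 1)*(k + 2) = k^4 - 5*k^3 - 7*k^2 + 29*k + 30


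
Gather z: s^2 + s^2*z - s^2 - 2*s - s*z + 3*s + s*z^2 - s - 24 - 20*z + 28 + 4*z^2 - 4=z^2*(s + 4) + z*(s^2 - s - 20)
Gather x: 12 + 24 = 36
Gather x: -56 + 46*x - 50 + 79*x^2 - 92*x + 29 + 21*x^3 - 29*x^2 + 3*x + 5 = 21*x^3 + 50*x^2 - 43*x - 72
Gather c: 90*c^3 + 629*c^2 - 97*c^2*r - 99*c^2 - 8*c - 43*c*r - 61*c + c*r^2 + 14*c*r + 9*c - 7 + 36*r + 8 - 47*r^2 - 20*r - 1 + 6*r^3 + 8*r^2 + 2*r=90*c^3 + c^2*(530 - 97*r) + c*(r^2 - 29*r - 60) + 6*r^3 - 39*r^2 + 18*r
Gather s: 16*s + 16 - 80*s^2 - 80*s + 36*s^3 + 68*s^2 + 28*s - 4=36*s^3 - 12*s^2 - 36*s + 12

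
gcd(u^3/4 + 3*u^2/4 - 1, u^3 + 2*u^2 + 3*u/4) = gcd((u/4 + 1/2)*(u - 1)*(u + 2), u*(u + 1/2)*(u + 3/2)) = 1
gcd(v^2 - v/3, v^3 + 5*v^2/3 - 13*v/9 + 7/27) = v - 1/3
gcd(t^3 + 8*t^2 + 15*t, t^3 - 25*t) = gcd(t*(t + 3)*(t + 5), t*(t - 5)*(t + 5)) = t^2 + 5*t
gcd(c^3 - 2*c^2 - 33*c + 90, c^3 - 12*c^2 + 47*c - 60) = c^2 - 8*c + 15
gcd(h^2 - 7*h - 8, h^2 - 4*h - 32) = h - 8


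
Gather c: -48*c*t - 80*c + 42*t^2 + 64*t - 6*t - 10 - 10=c*(-48*t - 80) + 42*t^2 + 58*t - 20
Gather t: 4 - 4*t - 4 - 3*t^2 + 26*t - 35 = -3*t^2 + 22*t - 35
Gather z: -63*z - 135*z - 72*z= -270*z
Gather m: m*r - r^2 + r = m*r - r^2 + r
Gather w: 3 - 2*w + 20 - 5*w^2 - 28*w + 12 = -5*w^2 - 30*w + 35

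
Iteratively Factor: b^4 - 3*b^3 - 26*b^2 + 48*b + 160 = (b + 4)*(b^3 - 7*b^2 + 2*b + 40) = (b + 2)*(b + 4)*(b^2 - 9*b + 20) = (b - 4)*(b + 2)*(b + 4)*(b - 5)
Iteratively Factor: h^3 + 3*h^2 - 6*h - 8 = (h + 4)*(h^2 - h - 2) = (h + 1)*(h + 4)*(h - 2)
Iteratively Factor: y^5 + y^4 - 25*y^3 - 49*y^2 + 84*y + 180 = (y + 2)*(y^4 - y^3 - 23*y^2 - 3*y + 90) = (y + 2)*(y + 3)*(y^3 - 4*y^2 - 11*y + 30) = (y - 5)*(y + 2)*(y + 3)*(y^2 + y - 6) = (y - 5)*(y + 2)*(y + 3)^2*(y - 2)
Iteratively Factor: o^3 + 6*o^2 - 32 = (o + 4)*(o^2 + 2*o - 8) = (o - 2)*(o + 4)*(o + 4)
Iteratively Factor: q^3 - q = (q + 1)*(q^2 - q) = q*(q + 1)*(q - 1)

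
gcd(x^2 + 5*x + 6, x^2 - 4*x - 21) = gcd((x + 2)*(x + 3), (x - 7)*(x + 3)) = x + 3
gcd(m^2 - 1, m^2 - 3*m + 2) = m - 1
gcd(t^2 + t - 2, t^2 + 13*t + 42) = 1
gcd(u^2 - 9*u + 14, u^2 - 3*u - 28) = u - 7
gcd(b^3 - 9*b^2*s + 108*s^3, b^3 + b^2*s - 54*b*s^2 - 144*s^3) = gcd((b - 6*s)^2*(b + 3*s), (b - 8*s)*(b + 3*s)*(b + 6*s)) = b + 3*s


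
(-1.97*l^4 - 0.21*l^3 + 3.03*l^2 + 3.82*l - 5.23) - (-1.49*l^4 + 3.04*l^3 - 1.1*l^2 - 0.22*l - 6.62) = -0.48*l^4 - 3.25*l^3 + 4.13*l^2 + 4.04*l + 1.39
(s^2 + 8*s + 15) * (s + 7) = s^3 + 15*s^2 + 71*s + 105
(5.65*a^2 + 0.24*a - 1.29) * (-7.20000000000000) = -40.68*a^2 - 1.728*a + 9.288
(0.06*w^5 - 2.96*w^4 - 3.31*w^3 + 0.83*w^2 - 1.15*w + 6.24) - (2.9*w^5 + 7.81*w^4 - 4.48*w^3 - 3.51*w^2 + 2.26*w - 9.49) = -2.84*w^5 - 10.77*w^4 + 1.17*w^3 + 4.34*w^2 - 3.41*w + 15.73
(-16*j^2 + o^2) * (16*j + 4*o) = -256*j^3 - 64*j^2*o + 16*j*o^2 + 4*o^3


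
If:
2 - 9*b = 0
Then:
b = 2/9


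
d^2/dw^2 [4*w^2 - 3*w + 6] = 8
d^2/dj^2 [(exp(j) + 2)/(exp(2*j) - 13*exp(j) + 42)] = (exp(4*j) + 21*exp(3*j) - 330*exp(2*j) + 548*exp(j) + 2856)*exp(j)/(exp(6*j) - 39*exp(5*j) + 633*exp(4*j) - 5473*exp(3*j) + 26586*exp(2*j) - 68796*exp(j) + 74088)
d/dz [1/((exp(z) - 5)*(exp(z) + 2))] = (3 - 2*exp(z))*exp(z)/(exp(4*z) - 6*exp(3*z) - 11*exp(2*z) + 60*exp(z) + 100)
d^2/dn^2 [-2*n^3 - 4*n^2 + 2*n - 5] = -12*n - 8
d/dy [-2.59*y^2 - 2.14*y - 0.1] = -5.18*y - 2.14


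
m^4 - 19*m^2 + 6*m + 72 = (m - 3)^2*(m + 2)*(m + 4)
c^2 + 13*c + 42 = (c + 6)*(c + 7)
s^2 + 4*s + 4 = (s + 2)^2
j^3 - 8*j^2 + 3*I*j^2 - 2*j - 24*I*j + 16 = (j - 8)*(j + I)*(j + 2*I)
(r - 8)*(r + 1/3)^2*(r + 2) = r^4 - 16*r^3/3 - 179*r^2/9 - 34*r/3 - 16/9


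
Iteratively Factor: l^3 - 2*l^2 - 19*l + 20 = (l + 4)*(l^2 - 6*l + 5) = (l - 5)*(l + 4)*(l - 1)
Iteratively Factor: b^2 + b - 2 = (b - 1)*(b + 2)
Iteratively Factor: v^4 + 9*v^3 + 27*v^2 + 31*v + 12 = (v + 3)*(v^3 + 6*v^2 + 9*v + 4) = (v + 1)*(v + 3)*(v^2 + 5*v + 4) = (v + 1)^2*(v + 3)*(v + 4)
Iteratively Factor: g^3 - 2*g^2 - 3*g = (g - 3)*(g^2 + g) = (g - 3)*(g + 1)*(g)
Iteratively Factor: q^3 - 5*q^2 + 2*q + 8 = (q + 1)*(q^2 - 6*q + 8) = (q - 2)*(q + 1)*(q - 4)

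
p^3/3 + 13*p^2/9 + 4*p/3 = p*(p/3 + 1)*(p + 4/3)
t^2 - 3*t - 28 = (t - 7)*(t + 4)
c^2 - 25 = (c - 5)*(c + 5)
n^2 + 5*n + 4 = (n + 1)*(n + 4)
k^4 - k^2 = k^2*(k - 1)*(k + 1)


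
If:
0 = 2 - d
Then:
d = 2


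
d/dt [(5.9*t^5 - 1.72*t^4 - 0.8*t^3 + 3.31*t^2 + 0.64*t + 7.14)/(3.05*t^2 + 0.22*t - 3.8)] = (53.985*t^6 - 5.3*t^5 - 115.6752*t^4 + 25.792*t^3 + 7.8962*t^2 - 68.71*t - 4.0028)/(9.3025*t^4 + 1.342*t^3 - 23.1316*t^2 - 1.672*t + 14.44)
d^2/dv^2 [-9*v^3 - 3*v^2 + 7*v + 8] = -54*v - 6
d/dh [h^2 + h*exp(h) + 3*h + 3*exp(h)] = h*exp(h) + 2*h + 4*exp(h) + 3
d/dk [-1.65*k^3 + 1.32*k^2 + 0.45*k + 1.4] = -4.95*k^2 + 2.64*k + 0.45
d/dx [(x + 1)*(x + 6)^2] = (x + 6)*(3*x + 8)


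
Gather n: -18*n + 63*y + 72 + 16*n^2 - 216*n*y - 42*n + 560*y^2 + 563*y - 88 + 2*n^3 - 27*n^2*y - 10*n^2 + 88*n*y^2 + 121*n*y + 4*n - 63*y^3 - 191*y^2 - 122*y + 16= 2*n^3 + n^2*(6 - 27*y) + n*(88*y^2 - 95*y - 56) - 63*y^3 + 369*y^2 + 504*y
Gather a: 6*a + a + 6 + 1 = 7*a + 7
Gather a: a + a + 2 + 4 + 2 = 2*a + 8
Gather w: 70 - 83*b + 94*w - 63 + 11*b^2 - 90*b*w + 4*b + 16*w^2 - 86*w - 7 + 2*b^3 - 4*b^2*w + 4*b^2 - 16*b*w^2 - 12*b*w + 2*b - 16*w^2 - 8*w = 2*b^3 + 15*b^2 - 16*b*w^2 - 77*b + w*(-4*b^2 - 102*b)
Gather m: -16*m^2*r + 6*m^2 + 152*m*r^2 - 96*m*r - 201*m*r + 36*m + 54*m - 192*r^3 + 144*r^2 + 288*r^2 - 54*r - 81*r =m^2*(6 - 16*r) + m*(152*r^2 - 297*r + 90) - 192*r^3 + 432*r^2 - 135*r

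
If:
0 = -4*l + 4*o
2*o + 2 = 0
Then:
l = -1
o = -1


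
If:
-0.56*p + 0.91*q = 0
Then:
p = 1.625*q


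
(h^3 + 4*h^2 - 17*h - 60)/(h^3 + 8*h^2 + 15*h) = (h - 4)/h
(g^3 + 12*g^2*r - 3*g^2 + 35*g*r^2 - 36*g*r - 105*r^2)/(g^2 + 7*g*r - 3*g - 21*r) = g + 5*r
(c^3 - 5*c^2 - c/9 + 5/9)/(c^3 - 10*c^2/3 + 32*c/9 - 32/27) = 3*(9*c^3 - 45*c^2 - c + 5)/(27*c^3 - 90*c^2 + 96*c - 32)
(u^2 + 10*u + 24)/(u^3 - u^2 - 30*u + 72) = (u + 4)/(u^2 - 7*u + 12)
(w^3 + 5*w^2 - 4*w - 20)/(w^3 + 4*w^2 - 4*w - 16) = (w + 5)/(w + 4)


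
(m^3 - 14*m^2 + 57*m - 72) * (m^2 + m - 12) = m^5 - 13*m^4 + 31*m^3 + 153*m^2 - 756*m + 864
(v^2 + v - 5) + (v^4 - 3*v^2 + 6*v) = v^4 - 2*v^2 + 7*v - 5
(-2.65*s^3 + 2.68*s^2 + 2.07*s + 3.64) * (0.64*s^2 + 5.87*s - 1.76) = -1.696*s^5 - 13.8403*s^4 + 21.7204*s^3 + 9.7637*s^2 + 17.7236*s - 6.4064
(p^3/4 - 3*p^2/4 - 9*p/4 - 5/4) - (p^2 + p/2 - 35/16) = p^3/4 - 7*p^2/4 - 11*p/4 + 15/16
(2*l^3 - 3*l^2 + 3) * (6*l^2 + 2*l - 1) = 12*l^5 - 14*l^4 - 8*l^3 + 21*l^2 + 6*l - 3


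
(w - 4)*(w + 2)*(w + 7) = w^3 + 5*w^2 - 22*w - 56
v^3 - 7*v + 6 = (v - 2)*(v - 1)*(v + 3)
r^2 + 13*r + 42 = (r + 6)*(r + 7)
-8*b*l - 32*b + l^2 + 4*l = (-8*b + l)*(l + 4)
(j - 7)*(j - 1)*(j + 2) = j^3 - 6*j^2 - 9*j + 14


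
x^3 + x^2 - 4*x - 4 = (x - 2)*(x + 1)*(x + 2)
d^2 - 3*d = d*(d - 3)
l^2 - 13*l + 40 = (l - 8)*(l - 5)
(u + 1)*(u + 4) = u^2 + 5*u + 4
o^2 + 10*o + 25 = (o + 5)^2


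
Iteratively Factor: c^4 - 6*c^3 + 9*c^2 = (c)*(c^3 - 6*c^2 + 9*c) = c^2*(c^2 - 6*c + 9) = c^2*(c - 3)*(c - 3)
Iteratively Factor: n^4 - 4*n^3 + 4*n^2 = (n)*(n^3 - 4*n^2 + 4*n) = n^2*(n^2 - 4*n + 4) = n^2*(n - 2)*(n - 2)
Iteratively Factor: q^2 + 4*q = (q + 4)*(q)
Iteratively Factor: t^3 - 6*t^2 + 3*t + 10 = (t - 5)*(t^2 - t - 2) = (t - 5)*(t + 1)*(t - 2)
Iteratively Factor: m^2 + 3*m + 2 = (m + 2)*(m + 1)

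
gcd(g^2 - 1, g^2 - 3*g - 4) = g + 1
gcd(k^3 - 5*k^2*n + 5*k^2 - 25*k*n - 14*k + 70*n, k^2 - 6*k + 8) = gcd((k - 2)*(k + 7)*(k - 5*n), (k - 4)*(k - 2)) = k - 2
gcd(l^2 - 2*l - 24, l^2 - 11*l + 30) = l - 6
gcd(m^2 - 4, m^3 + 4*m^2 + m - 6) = m + 2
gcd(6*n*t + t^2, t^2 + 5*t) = t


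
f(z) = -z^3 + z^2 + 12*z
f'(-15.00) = -693.00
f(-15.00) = 3420.00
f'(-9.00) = -249.00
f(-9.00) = 702.00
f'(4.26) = -33.92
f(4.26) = -8.04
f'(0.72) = 11.88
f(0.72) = 8.79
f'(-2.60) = -13.48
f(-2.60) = -6.86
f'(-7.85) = -188.57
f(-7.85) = 451.16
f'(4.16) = -31.60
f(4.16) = -4.77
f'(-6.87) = -143.33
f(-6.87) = 289.00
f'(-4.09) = -46.36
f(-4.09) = 36.07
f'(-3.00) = -21.00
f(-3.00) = 0.00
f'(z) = -3*z^2 + 2*z + 12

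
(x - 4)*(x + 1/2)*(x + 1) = x^3 - 5*x^2/2 - 11*x/2 - 2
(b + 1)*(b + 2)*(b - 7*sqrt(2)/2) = b^3 - 7*sqrt(2)*b^2/2 + 3*b^2 - 21*sqrt(2)*b/2 + 2*b - 7*sqrt(2)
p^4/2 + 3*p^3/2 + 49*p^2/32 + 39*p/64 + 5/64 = (p/2 + 1/4)*(p + 1/4)*(p + 1)*(p + 5/4)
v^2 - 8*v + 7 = (v - 7)*(v - 1)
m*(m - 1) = m^2 - m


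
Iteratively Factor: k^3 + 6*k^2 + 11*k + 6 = (k + 1)*(k^2 + 5*k + 6) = (k + 1)*(k + 3)*(k + 2)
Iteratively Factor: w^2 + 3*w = (w + 3)*(w)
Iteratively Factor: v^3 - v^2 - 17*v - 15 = (v + 1)*(v^2 - 2*v - 15) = (v + 1)*(v + 3)*(v - 5)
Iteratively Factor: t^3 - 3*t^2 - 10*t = (t)*(t^2 - 3*t - 10) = t*(t + 2)*(t - 5)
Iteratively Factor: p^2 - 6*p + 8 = (p - 4)*(p - 2)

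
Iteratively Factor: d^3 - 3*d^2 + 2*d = (d - 1)*(d^2 - 2*d) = d*(d - 1)*(d - 2)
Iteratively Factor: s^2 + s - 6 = (s - 2)*(s + 3)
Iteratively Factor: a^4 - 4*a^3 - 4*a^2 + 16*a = (a - 4)*(a^3 - 4*a) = a*(a - 4)*(a^2 - 4) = a*(a - 4)*(a + 2)*(a - 2)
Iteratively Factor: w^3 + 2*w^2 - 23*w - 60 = (w + 3)*(w^2 - w - 20) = (w - 5)*(w + 3)*(w + 4)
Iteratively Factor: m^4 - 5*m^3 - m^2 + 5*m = (m - 5)*(m^3 - m) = m*(m - 5)*(m^2 - 1) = m*(m - 5)*(m - 1)*(m + 1)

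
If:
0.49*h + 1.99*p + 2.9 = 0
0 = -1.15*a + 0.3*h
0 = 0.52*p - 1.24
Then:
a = -4.07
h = -15.60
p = 2.38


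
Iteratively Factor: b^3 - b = (b)*(b^2 - 1) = b*(b + 1)*(b - 1)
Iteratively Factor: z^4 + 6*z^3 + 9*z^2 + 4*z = (z + 1)*(z^3 + 5*z^2 + 4*z) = z*(z + 1)*(z^2 + 5*z + 4) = z*(z + 1)^2*(z + 4)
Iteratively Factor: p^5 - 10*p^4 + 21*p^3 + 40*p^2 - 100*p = (p)*(p^4 - 10*p^3 + 21*p^2 + 40*p - 100) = p*(p + 2)*(p^3 - 12*p^2 + 45*p - 50) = p*(p - 5)*(p + 2)*(p^2 - 7*p + 10) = p*(p - 5)*(p - 2)*(p + 2)*(p - 5)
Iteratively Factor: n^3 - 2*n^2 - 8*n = (n - 4)*(n^2 + 2*n) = n*(n - 4)*(n + 2)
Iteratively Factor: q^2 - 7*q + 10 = (q - 2)*(q - 5)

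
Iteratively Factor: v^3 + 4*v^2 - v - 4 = (v + 1)*(v^2 + 3*v - 4) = (v + 1)*(v + 4)*(v - 1)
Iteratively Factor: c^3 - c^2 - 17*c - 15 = (c + 3)*(c^2 - 4*c - 5) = (c - 5)*(c + 3)*(c + 1)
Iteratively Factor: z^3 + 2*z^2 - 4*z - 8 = (z + 2)*(z^2 - 4) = (z + 2)^2*(z - 2)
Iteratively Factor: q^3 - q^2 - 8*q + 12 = (q + 3)*(q^2 - 4*q + 4) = (q - 2)*(q + 3)*(q - 2)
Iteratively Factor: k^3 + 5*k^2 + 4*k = (k + 1)*(k^2 + 4*k) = k*(k + 1)*(k + 4)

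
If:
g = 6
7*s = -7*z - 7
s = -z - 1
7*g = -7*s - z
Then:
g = 6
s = -41/6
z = 35/6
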